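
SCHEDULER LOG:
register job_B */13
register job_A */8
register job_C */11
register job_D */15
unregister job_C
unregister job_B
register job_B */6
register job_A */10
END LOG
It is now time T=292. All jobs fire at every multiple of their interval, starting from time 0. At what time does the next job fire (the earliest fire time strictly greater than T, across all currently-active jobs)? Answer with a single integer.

Answer: 294

Derivation:
Op 1: register job_B */13 -> active={job_B:*/13}
Op 2: register job_A */8 -> active={job_A:*/8, job_B:*/13}
Op 3: register job_C */11 -> active={job_A:*/8, job_B:*/13, job_C:*/11}
Op 4: register job_D */15 -> active={job_A:*/8, job_B:*/13, job_C:*/11, job_D:*/15}
Op 5: unregister job_C -> active={job_A:*/8, job_B:*/13, job_D:*/15}
Op 6: unregister job_B -> active={job_A:*/8, job_D:*/15}
Op 7: register job_B */6 -> active={job_A:*/8, job_B:*/6, job_D:*/15}
Op 8: register job_A */10 -> active={job_A:*/10, job_B:*/6, job_D:*/15}
  job_A: interval 10, next fire after T=292 is 300
  job_B: interval 6, next fire after T=292 is 294
  job_D: interval 15, next fire after T=292 is 300
Earliest fire time = 294 (job job_B)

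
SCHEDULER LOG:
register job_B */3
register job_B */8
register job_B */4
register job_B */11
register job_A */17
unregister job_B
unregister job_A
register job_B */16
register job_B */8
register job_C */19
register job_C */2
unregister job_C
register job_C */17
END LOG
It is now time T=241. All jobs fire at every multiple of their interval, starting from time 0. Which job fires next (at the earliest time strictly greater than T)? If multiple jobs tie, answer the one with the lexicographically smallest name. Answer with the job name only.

Op 1: register job_B */3 -> active={job_B:*/3}
Op 2: register job_B */8 -> active={job_B:*/8}
Op 3: register job_B */4 -> active={job_B:*/4}
Op 4: register job_B */11 -> active={job_B:*/11}
Op 5: register job_A */17 -> active={job_A:*/17, job_B:*/11}
Op 6: unregister job_B -> active={job_A:*/17}
Op 7: unregister job_A -> active={}
Op 8: register job_B */16 -> active={job_B:*/16}
Op 9: register job_B */8 -> active={job_B:*/8}
Op 10: register job_C */19 -> active={job_B:*/8, job_C:*/19}
Op 11: register job_C */2 -> active={job_B:*/8, job_C:*/2}
Op 12: unregister job_C -> active={job_B:*/8}
Op 13: register job_C */17 -> active={job_B:*/8, job_C:*/17}
  job_B: interval 8, next fire after T=241 is 248
  job_C: interval 17, next fire after T=241 is 255
Earliest = 248, winner (lex tiebreak) = job_B

Answer: job_B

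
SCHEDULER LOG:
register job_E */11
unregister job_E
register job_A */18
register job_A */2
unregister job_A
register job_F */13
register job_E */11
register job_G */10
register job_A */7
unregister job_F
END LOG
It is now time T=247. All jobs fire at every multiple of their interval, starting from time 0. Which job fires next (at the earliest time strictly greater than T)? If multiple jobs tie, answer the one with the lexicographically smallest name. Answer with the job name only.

Op 1: register job_E */11 -> active={job_E:*/11}
Op 2: unregister job_E -> active={}
Op 3: register job_A */18 -> active={job_A:*/18}
Op 4: register job_A */2 -> active={job_A:*/2}
Op 5: unregister job_A -> active={}
Op 6: register job_F */13 -> active={job_F:*/13}
Op 7: register job_E */11 -> active={job_E:*/11, job_F:*/13}
Op 8: register job_G */10 -> active={job_E:*/11, job_F:*/13, job_G:*/10}
Op 9: register job_A */7 -> active={job_A:*/7, job_E:*/11, job_F:*/13, job_G:*/10}
Op 10: unregister job_F -> active={job_A:*/7, job_E:*/11, job_G:*/10}
  job_A: interval 7, next fire after T=247 is 252
  job_E: interval 11, next fire after T=247 is 253
  job_G: interval 10, next fire after T=247 is 250
Earliest = 250, winner (lex tiebreak) = job_G

Answer: job_G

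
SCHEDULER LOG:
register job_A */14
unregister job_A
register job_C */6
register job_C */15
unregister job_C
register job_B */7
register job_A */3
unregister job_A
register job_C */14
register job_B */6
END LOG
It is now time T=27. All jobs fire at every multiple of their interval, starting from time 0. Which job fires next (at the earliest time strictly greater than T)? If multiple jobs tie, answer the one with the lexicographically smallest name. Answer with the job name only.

Answer: job_C

Derivation:
Op 1: register job_A */14 -> active={job_A:*/14}
Op 2: unregister job_A -> active={}
Op 3: register job_C */6 -> active={job_C:*/6}
Op 4: register job_C */15 -> active={job_C:*/15}
Op 5: unregister job_C -> active={}
Op 6: register job_B */7 -> active={job_B:*/7}
Op 7: register job_A */3 -> active={job_A:*/3, job_B:*/7}
Op 8: unregister job_A -> active={job_B:*/7}
Op 9: register job_C */14 -> active={job_B:*/7, job_C:*/14}
Op 10: register job_B */6 -> active={job_B:*/6, job_C:*/14}
  job_B: interval 6, next fire after T=27 is 30
  job_C: interval 14, next fire after T=27 is 28
Earliest = 28, winner (lex tiebreak) = job_C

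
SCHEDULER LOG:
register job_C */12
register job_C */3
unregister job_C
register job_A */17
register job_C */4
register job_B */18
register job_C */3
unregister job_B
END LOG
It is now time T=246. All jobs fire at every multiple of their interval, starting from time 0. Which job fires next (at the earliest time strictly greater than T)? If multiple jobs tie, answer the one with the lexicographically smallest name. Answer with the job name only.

Answer: job_C

Derivation:
Op 1: register job_C */12 -> active={job_C:*/12}
Op 2: register job_C */3 -> active={job_C:*/3}
Op 3: unregister job_C -> active={}
Op 4: register job_A */17 -> active={job_A:*/17}
Op 5: register job_C */4 -> active={job_A:*/17, job_C:*/4}
Op 6: register job_B */18 -> active={job_A:*/17, job_B:*/18, job_C:*/4}
Op 7: register job_C */3 -> active={job_A:*/17, job_B:*/18, job_C:*/3}
Op 8: unregister job_B -> active={job_A:*/17, job_C:*/3}
  job_A: interval 17, next fire after T=246 is 255
  job_C: interval 3, next fire after T=246 is 249
Earliest = 249, winner (lex tiebreak) = job_C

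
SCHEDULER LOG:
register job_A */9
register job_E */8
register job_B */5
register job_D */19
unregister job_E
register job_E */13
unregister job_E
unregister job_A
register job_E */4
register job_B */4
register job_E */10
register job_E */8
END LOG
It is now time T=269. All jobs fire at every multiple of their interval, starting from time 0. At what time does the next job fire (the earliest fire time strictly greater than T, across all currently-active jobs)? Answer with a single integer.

Op 1: register job_A */9 -> active={job_A:*/9}
Op 2: register job_E */8 -> active={job_A:*/9, job_E:*/8}
Op 3: register job_B */5 -> active={job_A:*/9, job_B:*/5, job_E:*/8}
Op 4: register job_D */19 -> active={job_A:*/9, job_B:*/5, job_D:*/19, job_E:*/8}
Op 5: unregister job_E -> active={job_A:*/9, job_B:*/5, job_D:*/19}
Op 6: register job_E */13 -> active={job_A:*/9, job_B:*/5, job_D:*/19, job_E:*/13}
Op 7: unregister job_E -> active={job_A:*/9, job_B:*/5, job_D:*/19}
Op 8: unregister job_A -> active={job_B:*/5, job_D:*/19}
Op 9: register job_E */4 -> active={job_B:*/5, job_D:*/19, job_E:*/4}
Op 10: register job_B */4 -> active={job_B:*/4, job_D:*/19, job_E:*/4}
Op 11: register job_E */10 -> active={job_B:*/4, job_D:*/19, job_E:*/10}
Op 12: register job_E */8 -> active={job_B:*/4, job_D:*/19, job_E:*/8}
  job_B: interval 4, next fire after T=269 is 272
  job_D: interval 19, next fire after T=269 is 285
  job_E: interval 8, next fire after T=269 is 272
Earliest fire time = 272 (job job_B)

Answer: 272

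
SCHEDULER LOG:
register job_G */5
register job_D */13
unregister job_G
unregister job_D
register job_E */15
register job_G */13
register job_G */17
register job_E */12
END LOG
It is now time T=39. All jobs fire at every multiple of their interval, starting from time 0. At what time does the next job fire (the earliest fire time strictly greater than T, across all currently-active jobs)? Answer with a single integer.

Answer: 48

Derivation:
Op 1: register job_G */5 -> active={job_G:*/5}
Op 2: register job_D */13 -> active={job_D:*/13, job_G:*/5}
Op 3: unregister job_G -> active={job_D:*/13}
Op 4: unregister job_D -> active={}
Op 5: register job_E */15 -> active={job_E:*/15}
Op 6: register job_G */13 -> active={job_E:*/15, job_G:*/13}
Op 7: register job_G */17 -> active={job_E:*/15, job_G:*/17}
Op 8: register job_E */12 -> active={job_E:*/12, job_G:*/17}
  job_E: interval 12, next fire after T=39 is 48
  job_G: interval 17, next fire after T=39 is 51
Earliest fire time = 48 (job job_E)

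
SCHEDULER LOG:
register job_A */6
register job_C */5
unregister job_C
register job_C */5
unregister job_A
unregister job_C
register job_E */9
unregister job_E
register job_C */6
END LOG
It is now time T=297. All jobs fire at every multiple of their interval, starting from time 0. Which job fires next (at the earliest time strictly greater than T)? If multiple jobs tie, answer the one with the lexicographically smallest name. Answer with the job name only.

Op 1: register job_A */6 -> active={job_A:*/6}
Op 2: register job_C */5 -> active={job_A:*/6, job_C:*/5}
Op 3: unregister job_C -> active={job_A:*/6}
Op 4: register job_C */5 -> active={job_A:*/6, job_C:*/5}
Op 5: unregister job_A -> active={job_C:*/5}
Op 6: unregister job_C -> active={}
Op 7: register job_E */9 -> active={job_E:*/9}
Op 8: unregister job_E -> active={}
Op 9: register job_C */6 -> active={job_C:*/6}
  job_C: interval 6, next fire after T=297 is 300
Earliest = 300, winner (lex tiebreak) = job_C

Answer: job_C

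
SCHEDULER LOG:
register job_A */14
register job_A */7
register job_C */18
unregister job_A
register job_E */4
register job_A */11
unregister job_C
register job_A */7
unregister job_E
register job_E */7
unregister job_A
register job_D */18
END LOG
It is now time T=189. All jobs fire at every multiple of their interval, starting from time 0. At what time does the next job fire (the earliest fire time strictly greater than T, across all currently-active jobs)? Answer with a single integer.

Answer: 196

Derivation:
Op 1: register job_A */14 -> active={job_A:*/14}
Op 2: register job_A */7 -> active={job_A:*/7}
Op 3: register job_C */18 -> active={job_A:*/7, job_C:*/18}
Op 4: unregister job_A -> active={job_C:*/18}
Op 5: register job_E */4 -> active={job_C:*/18, job_E:*/4}
Op 6: register job_A */11 -> active={job_A:*/11, job_C:*/18, job_E:*/4}
Op 7: unregister job_C -> active={job_A:*/11, job_E:*/4}
Op 8: register job_A */7 -> active={job_A:*/7, job_E:*/4}
Op 9: unregister job_E -> active={job_A:*/7}
Op 10: register job_E */7 -> active={job_A:*/7, job_E:*/7}
Op 11: unregister job_A -> active={job_E:*/7}
Op 12: register job_D */18 -> active={job_D:*/18, job_E:*/7}
  job_D: interval 18, next fire after T=189 is 198
  job_E: interval 7, next fire after T=189 is 196
Earliest fire time = 196 (job job_E)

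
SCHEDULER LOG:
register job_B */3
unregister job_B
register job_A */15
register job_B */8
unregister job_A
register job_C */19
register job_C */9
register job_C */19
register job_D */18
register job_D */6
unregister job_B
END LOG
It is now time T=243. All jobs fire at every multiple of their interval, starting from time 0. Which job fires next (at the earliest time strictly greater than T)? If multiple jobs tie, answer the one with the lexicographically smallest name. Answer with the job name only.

Op 1: register job_B */3 -> active={job_B:*/3}
Op 2: unregister job_B -> active={}
Op 3: register job_A */15 -> active={job_A:*/15}
Op 4: register job_B */8 -> active={job_A:*/15, job_B:*/8}
Op 5: unregister job_A -> active={job_B:*/8}
Op 6: register job_C */19 -> active={job_B:*/8, job_C:*/19}
Op 7: register job_C */9 -> active={job_B:*/8, job_C:*/9}
Op 8: register job_C */19 -> active={job_B:*/8, job_C:*/19}
Op 9: register job_D */18 -> active={job_B:*/8, job_C:*/19, job_D:*/18}
Op 10: register job_D */6 -> active={job_B:*/8, job_C:*/19, job_D:*/6}
Op 11: unregister job_B -> active={job_C:*/19, job_D:*/6}
  job_C: interval 19, next fire after T=243 is 247
  job_D: interval 6, next fire after T=243 is 246
Earliest = 246, winner (lex tiebreak) = job_D

Answer: job_D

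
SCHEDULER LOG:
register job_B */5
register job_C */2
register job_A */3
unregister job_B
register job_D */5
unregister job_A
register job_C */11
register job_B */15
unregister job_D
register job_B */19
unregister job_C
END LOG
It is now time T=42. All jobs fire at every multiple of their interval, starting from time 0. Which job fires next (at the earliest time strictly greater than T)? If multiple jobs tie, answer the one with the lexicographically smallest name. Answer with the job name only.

Answer: job_B

Derivation:
Op 1: register job_B */5 -> active={job_B:*/5}
Op 2: register job_C */2 -> active={job_B:*/5, job_C:*/2}
Op 3: register job_A */3 -> active={job_A:*/3, job_B:*/5, job_C:*/2}
Op 4: unregister job_B -> active={job_A:*/3, job_C:*/2}
Op 5: register job_D */5 -> active={job_A:*/3, job_C:*/2, job_D:*/5}
Op 6: unregister job_A -> active={job_C:*/2, job_D:*/5}
Op 7: register job_C */11 -> active={job_C:*/11, job_D:*/5}
Op 8: register job_B */15 -> active={job_B:*/15, job_C:*/11, job_D:*/5}
Op 9: unregister job_D -> active={job_B:*/15, job_C:*/11}
Op 10: register job_B */19 -> active={job_B:*/19, job_C:*/11}
Op 11: unregister job_C -> active={job_B:*/19}
  job_B: interval 19, next fire after T=42 is 57
Earliest = 57, winner (lex tiebreak) = job_B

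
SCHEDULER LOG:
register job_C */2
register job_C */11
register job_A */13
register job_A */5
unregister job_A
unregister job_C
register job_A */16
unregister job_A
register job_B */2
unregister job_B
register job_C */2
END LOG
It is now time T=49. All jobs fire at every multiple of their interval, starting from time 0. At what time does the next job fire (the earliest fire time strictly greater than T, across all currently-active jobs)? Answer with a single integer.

Answer: 50

Derivation:
Op 1: register job_C */2 -> active={job_C:*/2}
Op 2: register job_C */11 -> active={job_C:*/11}
Op 3: register job_A */13 -> active={job_A:*/13, job_C:*/11}
Op 4: register job_A */5 -> active={job_A:*/5, job_C:*/11}
Op 5: unregister job_A -> active={job_C:*/11}
Op 6: unregister job_C -> active={}
Op 7: register job_A */16 -> active={job_A:*/16}
Op 8: unregister job_A -> active={}
Op 9: register job_B */2 -> active={job_B:*/2}
Op 10: unregister job_B -> active={}
Op 11: register job_C */2 -> active={job_C:*/2}
  job_C: interval 2, next fire after T=49 is 50
Earliest fire time = 50 (job job_C)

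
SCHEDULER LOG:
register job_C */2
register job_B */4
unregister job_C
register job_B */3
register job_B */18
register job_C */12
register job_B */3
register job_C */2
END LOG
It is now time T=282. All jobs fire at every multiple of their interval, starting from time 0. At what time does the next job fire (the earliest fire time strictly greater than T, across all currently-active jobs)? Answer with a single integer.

Op 1: register job_C */2 -> active={job_C:*/2}
Op 2: register job_B */4 -> active={job_B:*/4, job_C:*/2}
Op 3: unregister job_C -> active={job_B:*/4}
Op 4: register job_B */3 -> active={job_B:*/3}
Op 5: register job_B */18 -> active={job_B:*/18}
Op 6: register job_C */12 -> active={job_B:*/18, job_C:*/12}
Op 7: register job_B */3 -> active={job_B:*/3, job_C:*/12}
Op 8: register job_C */2 -> active={job_B:*/3, job_C:*/2}
  job_B: interval 3, next fire after T=282 is 285
  job_C: interval 2, next fire after T=282 is 284
Earliest fire time = 284 (job job_C)

Answer: 284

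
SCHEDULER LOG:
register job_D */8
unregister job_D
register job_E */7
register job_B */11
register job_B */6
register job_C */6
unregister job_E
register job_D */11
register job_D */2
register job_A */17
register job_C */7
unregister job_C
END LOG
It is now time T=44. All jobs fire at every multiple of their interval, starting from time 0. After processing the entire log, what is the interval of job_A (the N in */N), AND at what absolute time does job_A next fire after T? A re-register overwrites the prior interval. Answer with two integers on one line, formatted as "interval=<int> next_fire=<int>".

Answer: interval=17 next_fire=51

Derivation:
Op 1: register job_D */8 -> active={job_D:*/8}
Op 2: unregister job_D -> active={}
Op 3: register job_E */7 -> active={job_E:*/7}
Op 4: register job_B */11 -> active={job_B:*/11, job_E:*/7}
Op 5: register job_B */6 -> active={job_B:*/6, job_E:*/7}
Op 6: register job_C */6 -> active={job_B:*/6, job_C:*/6, job_E:*/7}
Op 7: unregister job_E -> active={job_B:*/6, job_C:*/6}
Op 8: register job_D */11 -> active={job_B:*/6, job_C:*/6, job_D:*/11}
Op 9: register job_D */2 -> active={job_B:*/6, job_C:*/6, job_D:*/2}
Op 10: register job_A */17 -> active={job_A:*/17, job_B:*/6, job_C:*/6, job_D:*/2}
Op 11: register job_C */7 -> active={job_A:*/17, job_B:*/6, job_C:*/7, job_D:*/2}
Op 12: unregister job_C -> active={job_A:*/17, job_B:*/6, job_D:*/2}
Final interval of job_A = 17
Next fire of job_A after T=44: (44//17+1)*17 = 51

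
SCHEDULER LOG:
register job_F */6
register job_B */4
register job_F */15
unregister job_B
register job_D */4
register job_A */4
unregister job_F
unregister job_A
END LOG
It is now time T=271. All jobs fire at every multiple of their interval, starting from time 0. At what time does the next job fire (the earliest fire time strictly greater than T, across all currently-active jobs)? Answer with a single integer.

Op 1: register job_F */6 -> active={job_F:*/6}
Op 2: register job_B */4 -> active={job_B:*/4, job_F:*/6}
Op 3: register job_F */15 -> active={job_B:*/4, job_F:*/15}
Op 4: unregister job_B -> active={job_F:*/15}
Op 5: register job_D */4 -> active={job_D:*/4, job_F:*/15}
Op 6: register job_A */4 -> active={job_A:*/4, job_D:*/4, job_F:*/15}
Op 7: unregister job_F -> active={job_A:*/4, job_D:*/4}
Op 8: unregister job_A -> active={job_D:*/4}
  job_D: interval 4, next fire after T=271 is 272
Earliest fire time = 272 (job job_D)

Answer: 272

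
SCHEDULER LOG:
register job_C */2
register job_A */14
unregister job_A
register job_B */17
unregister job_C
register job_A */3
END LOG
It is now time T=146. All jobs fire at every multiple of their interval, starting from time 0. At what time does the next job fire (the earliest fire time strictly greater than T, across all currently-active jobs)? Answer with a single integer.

Op 1: register job_C */2 -> active={job_C:*/2}
Op 2: register job_A */14 -> active={job_A:*/14, job_C:*/2}
Op 3: unregister job_A -> active={job_C:*/2}
Op 4: register job_B */17 -> active={job_B:*/17, job_C:*/2}
Op 5: unregister job_C -> active={job_B:*/17}
Op 6: register job_A */3 -> active={job_A:*/3, job_B:*/17}
  job_A: interval 3, next fire after T=146 is 147
  job_B: interval 17, next fire after T=146 is 153
Earliest fire time = 147 (job job_A)

Answer: 147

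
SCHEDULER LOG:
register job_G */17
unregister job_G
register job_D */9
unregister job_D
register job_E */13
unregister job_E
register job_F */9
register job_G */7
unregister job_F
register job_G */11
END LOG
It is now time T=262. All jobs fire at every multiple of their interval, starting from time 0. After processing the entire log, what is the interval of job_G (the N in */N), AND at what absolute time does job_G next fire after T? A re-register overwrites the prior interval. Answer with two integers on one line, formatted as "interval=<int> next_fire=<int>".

Answer: interval=11 next_fire=264

Derivation:
Op 1: register job_G */17 -> active={job_G:*/17}
Op 2: unregister job_G -> active={}
Op 3: register job_D */9 -> active={job_D:*/9}
Op 4: unregister job_D -> active={}
Op 5: register job_E */13 -> active={job_E:*/13}
Op 6: unregister job_E -> active={}
Op 7: register job_F */9 -> active={job_F:*/9}
Op 8: register job_G */7 -> active={job_F:*/9, job_G:*/7}
Op 9: unregister job_F -> active={job_G:*/7}
Op 10: register job_G */11 -> active={job_G:*/11}
Final interval of job_G = 11
Next fire of job_G after T=262: (262//11+1)*11 = 264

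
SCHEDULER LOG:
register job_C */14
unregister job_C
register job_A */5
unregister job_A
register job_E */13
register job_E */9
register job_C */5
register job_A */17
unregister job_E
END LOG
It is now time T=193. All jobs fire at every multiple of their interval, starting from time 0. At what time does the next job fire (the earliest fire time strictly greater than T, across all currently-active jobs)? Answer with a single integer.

Op 1: register job_C */14 -> active={job_C:*/14}
Op 2: unregister job_C -> active={}
Op 3: register job_A */5 -> active={job_A:*/5}
Op 4: unregister job_A -> active={}
Op 5: register job_E */13 -> active={job_E:*/13}
Op 6: register job_E */9 -> active={job_E:*/9}
Op 7: register job_C */5 -> active={job_C:*/5, job_E:*/9}
Op 8: register job_A */17 -> active={job_A:*/17, job_C:*/5, job_E:*/9}
Op 9: unregister job_E -> active={job_A:*/17, job_C:*/5}
  job_A: interval 17, next fire after T=193 is 204
  job_C: interval 5, next fire after T=193 is 195
Earliest fire time = 195 (job job_C)

Answer: 195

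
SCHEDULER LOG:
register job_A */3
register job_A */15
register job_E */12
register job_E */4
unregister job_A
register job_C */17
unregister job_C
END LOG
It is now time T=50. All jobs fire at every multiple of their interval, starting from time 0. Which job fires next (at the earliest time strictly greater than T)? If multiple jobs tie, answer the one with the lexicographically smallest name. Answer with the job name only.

Answer: job_E

Derivation:
Op 1: register job_A */3 -> active={job_A:*/3}
Op 2: register job_A */15 -> active={job_A:*/15}
Op 3: register job_E */12 -> active={job_A:*/15, job_E:*/12}
Op 4: register job_E */4 -> active={job_A:*/15, job_E:*/4}
Op 5: unregister job_A -> active={job_E:*/4}
Op 6: register job_C */17 -> active={job_C:*/17, job_E:*/4}
Op 7: unregister job_C -> active={job_E:*/4}
  job_E: interval 4, next fire after T=50 is 52
Earliest = 52, winner (lex tiebreak) = job_E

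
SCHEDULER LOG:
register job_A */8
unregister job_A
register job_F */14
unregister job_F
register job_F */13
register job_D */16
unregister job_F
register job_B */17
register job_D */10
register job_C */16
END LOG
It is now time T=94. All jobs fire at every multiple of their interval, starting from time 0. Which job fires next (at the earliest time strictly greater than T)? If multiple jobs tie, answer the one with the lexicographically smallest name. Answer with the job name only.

Answer: job_C

Derivation:
Op 1: register job_A */8 -> active={job_A:*/8}
Op 2: unregister job_A -> active={}
Op 3: register job_F */14 -> active={job_F:*/14}
Op 4: unregister job_F -> active={}
Op 5: register job_F */13 -> active={job_F:*/13}
Op 6: register job_D */16 -> active={job_D:*/16, job_F:*/13}
Op 7: unregister job_F -> active={job_D:*/16}
Op 8: register job_B */17 -> active={job_B:*/17, job_D:*/16}
Op 9: register job_D */10 -> active={job_B:*/17, job_D:*/10}
Op 10: register job_C */16 -> active={job_B:*/17, job_C:*/16, job_D:*/10}
  job_B: interval 17, next fire after T=94 is 102
  job_C: interval 16, next fire after T=94 is 96
  job_D: interval 10, next fire after T=94 is 100
Earliest = 96, winner (lex tiebreak) = job_C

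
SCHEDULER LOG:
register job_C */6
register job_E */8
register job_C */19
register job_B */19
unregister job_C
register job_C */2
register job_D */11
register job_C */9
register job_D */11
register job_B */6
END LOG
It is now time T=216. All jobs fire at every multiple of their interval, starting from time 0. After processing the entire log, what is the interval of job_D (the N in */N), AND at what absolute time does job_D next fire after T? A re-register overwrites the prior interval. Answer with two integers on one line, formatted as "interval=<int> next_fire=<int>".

Op 1: register job_C */6 -> active={job_C:*/6}
Op 2: register job_E */8 -> active={job_C:*/6, job_E:*/8}
Op 3: register job_C */19 -> active={job_C:*/19, job_E:*/8}
Op 4: register job_B */19 -> active={job_B:*/19, job_C:*/19, job_E:*/8}
Op 5: unregister job_C -> active={job_B:*/19, job_E:*/8}
Op 6: register job_C */2 -> active={job_B:*/19, job_C:*/2, job_E:*/8}
Op 7: register job_D */11 -> active={job_B:*/19, job_C:*/2, job_D:*/11, job_E:*/8}
Op 8: register job_C */9 -> active={job_B:*/19, job_C:*/9, job_D:*/11, job_E:*/8}
Op 9: register job_D */11 -> active={job_B:*/19, job_C:*/9, job_D:*/11, job_E:*/8}
Op 10: register job_B */6 -> active={job_B:*/6, job_C:*/9, job_D:*/11, job_E:*/8}
Final interval of job_D = 11
Next fire of job_D after T=216: (216//11+1)*11 = 220

Answer: interval=11 next_fire=220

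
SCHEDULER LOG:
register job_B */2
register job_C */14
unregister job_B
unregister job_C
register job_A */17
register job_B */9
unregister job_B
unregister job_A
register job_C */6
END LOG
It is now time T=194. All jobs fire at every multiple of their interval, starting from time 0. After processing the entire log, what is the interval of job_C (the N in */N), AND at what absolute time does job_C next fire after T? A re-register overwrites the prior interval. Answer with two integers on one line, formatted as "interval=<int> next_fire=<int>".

Answer: interval=6 next_fire=198

Derivation:
Op 1: register job_B */2 -> active={job_B:*/2}
Op 2: register job_C */14 -> active={job_B:*/2, job_C:*/14}
Op 3: unregister job_B -> active={job_C:*/14}
Op 4: unregister job_C -> active={}
Op 5: register job_A */17 -> active={job_A:*/17}
Op 6: register job_B */9 -> active={job_A:*/17, job_B:*/9}
Op 7: unregister job_B -> active={job_A:*/17}
Op 8: unregister job_A -> active={}
Op 9: register job_C */6 -> active={job_C:*/6}
Final interval of job_C = 6
Next fire of job_C after T=194: (194//6+1)*6 = 198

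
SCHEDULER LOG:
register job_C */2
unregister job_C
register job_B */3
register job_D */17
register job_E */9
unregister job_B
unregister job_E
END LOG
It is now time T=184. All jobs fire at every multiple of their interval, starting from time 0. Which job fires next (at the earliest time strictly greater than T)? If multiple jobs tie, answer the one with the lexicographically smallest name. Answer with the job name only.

Answer: job_D

Derivation:
Op 1: register job_C */2 -> active={job_C:*/2}
Op 2: unregister job_C -> active={}
Op 3: register job_B */3 -> active={job_B:*/3}
Op 4: register job_D */17 -> active={job_B:*/3, job_D:*/17}
Op 5: register job_E */9 -> active={job_B:*/3, job_D:*/17, job_E:*/9}
Op 6: unregister job_B -> active={job_D:*/17, job_E:*/9}
Op 7: unregister job_E -> active={job_D:*/17}
  job_D: interval 17, next fire after T=184 is 187
Earliest = 187, winner (lex tiebreak) = job_D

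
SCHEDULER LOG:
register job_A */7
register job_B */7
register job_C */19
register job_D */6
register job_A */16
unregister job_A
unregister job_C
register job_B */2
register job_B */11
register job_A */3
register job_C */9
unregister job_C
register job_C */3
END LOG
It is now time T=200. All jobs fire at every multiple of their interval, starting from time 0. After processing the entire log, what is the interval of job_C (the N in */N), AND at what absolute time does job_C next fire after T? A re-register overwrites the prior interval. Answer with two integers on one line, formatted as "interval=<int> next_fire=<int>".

Answer: interval=3 next_fire=201

Derivation:
Op 1: register job_A */7 -> active={job_A:*/7}
Op 2: register job_B */7 -> active={job_A:*/7, job_B:*/7}
Op 3: register job_C */19 -> active={job_A:*/7, job_B:*/7, job_C:*/19}
Op 4: register job_D */6 -> active={job_A:*/7, job_B:*/7, job_C:*/19, job_D:*/6}
Op 5: register job_A */16 -> active={job_A:*/16, job_B:*/7, job_C:*/19, job_D:*/6}
Op 6: unregister job_A -> active={job_B:*/7, job_C:*/19, job_D:*/6}
Op 7: unregister job_C -> active={job_B:*/7, job_D:*/6}
Op 8: register job_B */2 -> active={job_B:*/2, job_D:*/6}
Op 9: register job_B */11 -> active={job_B:*/11, job_D:*/6}
Op 10: register job_A */3 -> active={job_A:*/3, job_B:*/11, job_D:*/6}
Op 11: register job_C */9 -> active={job_A:*/3, job_B:*/11, job_C:*/9, job_D:*/6}
Op 12: unregister job_C -> active={job_A:*/3, job_B:*/11, job_D:*/6}
Op 13: register job_C */3 -> active={job_A:*/3, job_B:*/11, job_C:*/3, job_D:*/6}
Final interval of job_C = 3
Next fire of job_C after T=200: (200//3+1)*3 = 201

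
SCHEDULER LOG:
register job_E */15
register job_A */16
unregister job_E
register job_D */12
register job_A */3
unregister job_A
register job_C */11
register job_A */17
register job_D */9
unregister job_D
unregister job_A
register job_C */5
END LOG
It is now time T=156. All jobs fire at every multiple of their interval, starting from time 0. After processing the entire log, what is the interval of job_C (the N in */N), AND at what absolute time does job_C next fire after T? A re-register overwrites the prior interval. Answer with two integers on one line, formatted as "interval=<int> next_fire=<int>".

Op 1: register job_E */15 -> active={job_E:*/15}
Op 2: register job_A */16 -> active={job_A:*/16, job_E:*/15}
Op 3: unregister job_E -> active={job_A:*/16}
Op 4: register job_D */12 -> active={job_A:*/16, job_D:*/12}
Op 5: register job_A */3 -> active={job_A:*/3, job_D:*/12}
Op 6: unregister job_A -> active={job_D:*/12}
Op 7: register job_C */11 -> active={job_C:*/11, job_D:*/12}
Op 8: register job_A */17 -> active={job_A:*/17, job_C:*/11, job_D:*/12}
Op 9: register job_D */9 -> active={job_A:*/17, job_C:*/11, job_D:*/9}
Op 10: unregister job_D -> active={job_A:*/17, job_C:*/11}
Op 11: unregister job_A -> active={job_C:*/11}
Op 12: register job_C */5 -> active={job_C:*/5}
Final interval of job_C = 5
Next fire of job_C after T=156: (156//5+1)*5 = 160

Answer: interval=5 next_fire=160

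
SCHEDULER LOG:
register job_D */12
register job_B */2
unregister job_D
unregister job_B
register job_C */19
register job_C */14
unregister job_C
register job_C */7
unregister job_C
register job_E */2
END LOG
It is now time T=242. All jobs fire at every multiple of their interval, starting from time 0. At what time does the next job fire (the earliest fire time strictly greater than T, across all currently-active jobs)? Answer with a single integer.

Op 1: register job_D */12 -> active={job_D:*/12}
Op 2: register job_B */2 -> active={job_B:*/2, job_D:*/12}
Op 3: unregister job_D -> active={job_B:*/2}
Op 4: unregister job_B -> active={}
Op 5: register job_C */19 -> active={job_C:*/19}
Op 6: register job_C */14 -> active={job_C:*/14}
Op 7: unregister job_C -> active={}
Op 8: register job_C */7 -> active={job_C:*/7}
Op 9: unregister job_C -> active={}
Op 10: register job_E */2 -> active={job_E:*/2}
  job_E: interval 2, next fire after T=242 is 244
Earliest fire time = 244 (job job_E)

Answer: 244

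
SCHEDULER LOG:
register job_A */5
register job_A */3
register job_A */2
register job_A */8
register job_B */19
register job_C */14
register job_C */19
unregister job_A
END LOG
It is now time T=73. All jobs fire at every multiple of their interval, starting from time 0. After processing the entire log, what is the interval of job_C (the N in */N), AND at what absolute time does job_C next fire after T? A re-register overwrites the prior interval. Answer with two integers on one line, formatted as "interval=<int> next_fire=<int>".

Answer: interval=19 next_fire=76

Derivation:
Op 1: register job_A */5 -> active={job_A:*/5}
Op 2: register job_A */3 -> active={job_A:*/3}
Op 3: register job_A */2 -> active={job_A:*/2}
Op 4: register job_A */8 -> active={job_A:*/8}
Op 5: register job_B */19 -> active={job_A:*/8, job_B:*/19}
Op 6: register job_C */14 -> active={job_A:*/8, job_B:*/19, job_C:*/14}
Op 7: register job_C */19 -> active={job_A:*/8, job_B:*/19, job_C:*/19}
Op 8: unregister job_A -> active={job_B:*/19, job_C:*/19}
Final interval of job_C = 19
Next fire of job_C after T=73: (73//19+1)*19 = 76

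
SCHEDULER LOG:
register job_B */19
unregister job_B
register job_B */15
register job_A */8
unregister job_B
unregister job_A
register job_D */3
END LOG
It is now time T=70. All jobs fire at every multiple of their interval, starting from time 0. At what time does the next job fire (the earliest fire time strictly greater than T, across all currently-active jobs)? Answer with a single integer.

Answer: 72

Derivation:
Op 1: register job_B */19 -> active={job_B:*/19}
Op 2: unregister job_B -> active={}
Op 3: register job_B */15 -> active={job_B:*/15}
Op 4: register job_A */8 -> active={job_A:*/8, job_B:*/15}
Op 5: unregister job_B -> active={job_A:*/8}
Op 6: unregister job_A -> active={}
Op 7: register job_D */3 -> active={job_D:*/3}
  job_D: interval 3, next fire after T=70 is 72
Earliest fire time = 72 (job job_D)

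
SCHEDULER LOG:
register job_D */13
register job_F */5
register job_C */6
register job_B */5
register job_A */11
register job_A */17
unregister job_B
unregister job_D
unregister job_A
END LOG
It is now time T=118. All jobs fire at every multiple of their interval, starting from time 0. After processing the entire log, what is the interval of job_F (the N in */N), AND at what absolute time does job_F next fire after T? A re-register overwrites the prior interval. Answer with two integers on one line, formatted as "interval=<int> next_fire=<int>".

Op 1: register job_D */13 -> active={job_D:*/13}
Op 2: register job_F */5 -> active={job_D:*/13, job_F:*/5}
Op 3: register job_C */6 -> active={job_C:*/6, job_D:*/13, job_F:*/5}
Op 4: register job_B */5 -> active={job_B:*/5, job_C:*/6, job_D:*/13, job_F:*/5}
Op 5: register job_A */11 -> active={job_A:*/11, job_B:*/5, job_C:*/6, job_D:*/13, job_F:*/5}
Op 6: register job_A */17 -> active={job_A:*/17, job_B:*/5, job_C:*/6, job_D:*/13, job_F:*/5}
Op 7: unregister job_B -> active={job_A:*/17, job_C:*/6, job_D:*/13, job_F:*/5}
Op 8: unregister job_D -> active={job_A:*/17, job_C:*/6, job_F:*/5}
Op 9: unregister job_A -> active={job_C:*/6, job_F:*/5}
Final interval of job_F = 5
Next fire of job_F after T=118: (118//5+1)*5 = 120

Answer: interval=5 next_fire=120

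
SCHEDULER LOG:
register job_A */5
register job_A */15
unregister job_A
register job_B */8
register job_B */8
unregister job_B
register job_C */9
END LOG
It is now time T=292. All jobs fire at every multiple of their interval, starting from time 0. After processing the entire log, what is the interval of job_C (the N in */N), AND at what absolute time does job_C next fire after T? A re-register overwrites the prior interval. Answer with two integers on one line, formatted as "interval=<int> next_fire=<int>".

Answer: interval=9 next_fire=297

Derivation:
Op 1: register job_A */5 -> active={job_A:*/5}
Op 2: register job_A */15 -> active={job_A:*/15}
Op 3: unregister job_A -> active={}
Op 4: register job_B */8 -> active={job_B:*/8}
Op 5: register job_B */8 -> active={job_B:*/8}
Op 6: unregister job_B -> active={}
Op 7: register job_C */9 -> active={job_C:*/9}
Final interval of job_C = 9
Next fire of job_C after T=292: (292//9+1)*9 = 297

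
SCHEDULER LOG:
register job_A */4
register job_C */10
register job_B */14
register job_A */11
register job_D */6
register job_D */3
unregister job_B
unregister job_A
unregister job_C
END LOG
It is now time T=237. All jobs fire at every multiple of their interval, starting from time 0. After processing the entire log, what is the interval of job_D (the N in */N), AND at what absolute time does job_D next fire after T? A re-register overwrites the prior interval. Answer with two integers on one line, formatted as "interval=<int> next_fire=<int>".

Op 1: register job_A */4 -> active={job_A:*/4}
Op 2: register job_C */10 -> active={job_A:*/4, job_C:*/10}
Op 3: register job_B */14 -> active={job_A:*/4, job_B:*/14, job_C:*/10}
Op 4: register job_A */11 -> active={job_A:*/11, job_B:*/14, job_C:*/10}
Op 5: register job_D */6 -> active={job_A:*/11, job_B:*/14, job_C:*/10, job_D:*/6}
Op 6: register job_D */3 -> active={job_A:*/11, job_B:*/14, job_C:*/10, job_D:*/3}
Op 7: unregister job_B -> active={job_A:*/11, job_C:*/10, job_D:*/3}
Op 8: unregister job_A -> active={job_C:*/10, job_D:*/3}
Op 9: unregister job_C -> active={job_D:*/3}
Final interval of job_D = 3
Next fire of job_D after T=237: (237//3+1)*3 = 240

Answer: interval=3 next_fire=240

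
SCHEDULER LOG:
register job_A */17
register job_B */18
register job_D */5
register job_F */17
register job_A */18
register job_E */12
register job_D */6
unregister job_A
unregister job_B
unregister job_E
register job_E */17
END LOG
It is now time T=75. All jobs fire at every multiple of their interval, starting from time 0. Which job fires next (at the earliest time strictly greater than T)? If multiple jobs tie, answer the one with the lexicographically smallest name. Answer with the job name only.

Answer: job_D

Derivation:
Op 1: register job_A */17 -> active={job_A:*/17}
Op 2: register job_B */18 -> active={job_A:*/17, job_B:*/18}
Op 3: register job_D */5 -> active={job_A:*/17, job_B:*/18, job_D:*/5}
Op 4: register job_F */17 -> active={job_A:*/17, job_B:*/18, job_D:*/5, job_F:*/17}
Op 5: register job_A */18 -> active={job_A:*/18, job_B:*/18, job_D:*/5, job_F:*/17}
Op 6: register job_E */12 -> active={job_A:*/18, job_B:*/18, job_D:*/5, job_E:*/12, job_F:*/17}
Op 7: register job_D */6 -> active={job_A:*/18, job_B:*/18, job_D:*/6, job_E:*/12, job_F:*/17}
Op 8: unregister job_A -> active={job_B:*/18, job_D:*/6, job_E:*/12, job_F:*/17}
Op 9: unregister job_B -> active={job_D:*/6, job_E:*/12, job_F:*/17}
Op 10: unregister job_E -> active={job_D:*/6, job_F:*/17}
Op 11: register job_E */17 -> active={job_D:*/6, job_E:*/17, job_F:*/17}
  job_D: interval 6, next fire after T=75 is 78
  job_E: interval 17, next fire after T=75 is 85
  job_F: interval 17, next fire after T=75 is 85
Earliest = 78, winner (lex tiebreak) = job_D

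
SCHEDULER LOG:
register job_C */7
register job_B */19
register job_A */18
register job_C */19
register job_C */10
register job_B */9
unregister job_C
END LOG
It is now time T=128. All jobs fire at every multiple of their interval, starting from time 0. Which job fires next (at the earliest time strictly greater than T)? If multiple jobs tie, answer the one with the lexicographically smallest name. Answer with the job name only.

Op 1: register job_C */7 -> active={job_C:*/7}
Op 2: register job_B */19 -> active={job_B:*/19, job_C:*/7}
Op 3: register job_A */18 -> active={job_A:*/18, job_B:*/19, job_C:*/7}
Op 4: register job_C */19 -> active={job_A:*/18, job_B:*/19, job_C:*/19}
Op 5: register job_C */10 -> active={job_A:*/18, job_B:*/19, job_C:*/10}
Op 6: register job_B */9 -> active={job_A:*/18, job_B:*/9, job_C:*/10}
Op 7: unregister job_C -> active={job_A:*/18, job_B:*/9}
  job_A: interval 18, next fire after T=128 is 144
  job_B: interval 9, next fire after T=128 is 135
Earliest = 135, winner (lex tiebreak) = job_B

Answer: job_B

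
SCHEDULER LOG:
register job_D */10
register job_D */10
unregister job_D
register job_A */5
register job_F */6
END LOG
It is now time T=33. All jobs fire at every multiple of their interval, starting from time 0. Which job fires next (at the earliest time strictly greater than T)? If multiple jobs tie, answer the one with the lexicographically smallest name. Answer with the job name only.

Op 1: register job_D */10 -> active={job_D:*/10}
Op 2: register job_D */10 -> active={job_D:*/10}
Op 3: unregister job_D -> active={}
Op 4: register job_A */5 -> active={job_A:*/5}
Op 5: register job_F */6 -> active={job_A:*/5, job_F:*/6}
  job_A: interval 5, next fire after T=33 is 35
  job_F: interval 6, next fire after T=33 is 36
Earliest = 35, winner (lex tiebreak) = job_A

Answer: job_A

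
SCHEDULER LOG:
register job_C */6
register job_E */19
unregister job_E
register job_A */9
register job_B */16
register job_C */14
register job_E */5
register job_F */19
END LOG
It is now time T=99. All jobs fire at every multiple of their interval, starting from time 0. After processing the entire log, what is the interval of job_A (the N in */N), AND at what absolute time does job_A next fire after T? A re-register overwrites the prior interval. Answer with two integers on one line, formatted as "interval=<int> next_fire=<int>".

Answer: interval=9 next_fire=108

Derivation:
Op 1: register job_C */6 -> active={job_C:*/6}
Op 2: register job_E */19 -> active={job_C:*/6, job_E:*/19}
Op 3: unregister job_E -> active={job_C:*/6}
Op 4: register job_A */9 -> active={job_A:*/9, job_C:*/6}
Op 5: register job_B */16 -> active={job_A:*/9, job_B:*/16, job_C:*/6}
Op 6: register job_C */14 -> active={job_A:*/9, job_B:*/16, job_C:*/14}
Op 7: register job_E */5 -> active={job_A:*/9, job_B:*/16, job_C:*/14, job_E:*/5}
Op 8: register job_F */19 -> active={job_A:*/9, job_B:*/16, job_C:*/14, job_E:*/5, job_F:*/19}
Final interval of job_A = 9
Next fire of job_A after T=99: (99//9+1)*9 = 108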